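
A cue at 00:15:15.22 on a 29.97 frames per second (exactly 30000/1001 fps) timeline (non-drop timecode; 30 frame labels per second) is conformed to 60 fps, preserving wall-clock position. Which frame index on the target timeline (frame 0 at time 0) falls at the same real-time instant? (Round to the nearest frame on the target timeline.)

frame 54999

Source frame index: (0×3600 + 15×60 + 15) × 30 + 22 = 27472.
Real time: 27472 / (30000/1001) = 1718717/1875 s.
Target frame: (1718717/1875) × (60) = 6874868/125 ≈ 54998.944 → 54999.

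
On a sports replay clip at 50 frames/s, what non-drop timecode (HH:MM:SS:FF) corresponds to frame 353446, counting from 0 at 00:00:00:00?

01:57:48:46

353446 ÷ 50 = 7068 full seconds, remainder 46 frames.
7068 s = 1 h 57 min 48 s.
Timecode: 01:57:48:46.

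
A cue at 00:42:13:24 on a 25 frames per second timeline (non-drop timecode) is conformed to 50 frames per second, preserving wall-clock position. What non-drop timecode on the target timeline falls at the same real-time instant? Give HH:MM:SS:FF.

Source frame index: (0×3600 + 42×60 + 13) × 25 + 24 = 63349.
Real time: 63349 / (25) = 63349/25 s.
Target frame: (63349/25) × (50) = 126698.
At 50 labels/s: frame 126698 → 00:42:13:48.

00:42:13:48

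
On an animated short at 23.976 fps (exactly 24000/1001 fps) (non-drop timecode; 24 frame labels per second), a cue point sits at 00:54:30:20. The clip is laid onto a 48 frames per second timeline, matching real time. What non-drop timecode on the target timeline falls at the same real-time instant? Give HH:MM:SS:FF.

Source frame index: (0×3600 + 54×60 + 30) × 24 + 20 = 78500.
Real time: 78500 / (24000/1001) = 157157/48 s.
Target frame: (157157/48) × (48) = 157157.
At 48 labels/s: frame 157157 → 00:54:34:05.

00:54:34:05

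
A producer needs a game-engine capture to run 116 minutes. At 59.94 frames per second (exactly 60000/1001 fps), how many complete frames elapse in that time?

116 min = 6960 s.
Frames = 6960 × 60000/1001 = 417600000/1001 ≈ 417182.8172.
Complete frames: 417182.

417182 frames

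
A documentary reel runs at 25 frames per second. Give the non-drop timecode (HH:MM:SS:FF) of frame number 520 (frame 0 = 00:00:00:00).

00:00:20:20

520 ÷ 25 = 20 full seconds, remainder 20 frames.
20 s = 0 h 0 min 20 s.
Timecode: 00:00:20:20.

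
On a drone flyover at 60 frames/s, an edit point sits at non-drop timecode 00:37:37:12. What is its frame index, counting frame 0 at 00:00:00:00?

Total seconds to the label: (0 × 3600 + 37 × 60 + 37) = 2257.
Frame index = 2257 × 60 + 12 = 135432.

135432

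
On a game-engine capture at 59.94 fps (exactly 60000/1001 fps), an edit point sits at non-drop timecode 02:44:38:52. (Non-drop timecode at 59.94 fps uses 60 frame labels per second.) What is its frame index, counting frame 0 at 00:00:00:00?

Total seconds to the label: (2 × 3600 + 44 × 60 + 38) = 9878.
Frame index = 9878 × 60 + 52 = 592732.

592732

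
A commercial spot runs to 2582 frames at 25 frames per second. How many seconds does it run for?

Running time = 2582 / (25) = 103.28 s.

103.28 seconds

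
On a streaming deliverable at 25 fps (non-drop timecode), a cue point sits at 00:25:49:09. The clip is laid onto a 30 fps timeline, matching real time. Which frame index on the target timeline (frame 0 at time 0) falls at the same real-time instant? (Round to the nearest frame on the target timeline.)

frame 46481

Source frame index: (0×3600 + 25×60 + 49) × 25 + 9 = 38734.
Real time: 38734 / (25) = 38734/25 s.
Target frame: (38734/25) × (30) = 232404/5 ≈ 46480.800 → 46481.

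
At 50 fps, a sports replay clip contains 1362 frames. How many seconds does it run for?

27.24 seconds

Running time = 1362 / (50) = 27.24 s.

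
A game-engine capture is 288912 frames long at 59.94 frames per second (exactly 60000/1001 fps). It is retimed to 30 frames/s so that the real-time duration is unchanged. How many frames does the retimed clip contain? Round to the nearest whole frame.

Frames at target rate = 288912 × (30) / (60000/1001) = 18075057/125 ≈ 144600.456.
Nearest whole frame: 144600.

144600 frames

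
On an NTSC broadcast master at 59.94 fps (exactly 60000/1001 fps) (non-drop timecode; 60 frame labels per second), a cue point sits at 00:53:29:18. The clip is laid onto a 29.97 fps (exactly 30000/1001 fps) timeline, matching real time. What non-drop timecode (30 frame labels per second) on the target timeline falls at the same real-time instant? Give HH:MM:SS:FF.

00:53:29:09

Source frame index: (0×3600 + 53×60 + 29) × 60 + 18 = 192558.
Real time: 192558 / (60000/1001) = 32125093/10000 s.
Target frame: (32125093/10000) × (30000/1001) = 96279.
At 30 labels/s: frame 96279 → 00:53:29:09.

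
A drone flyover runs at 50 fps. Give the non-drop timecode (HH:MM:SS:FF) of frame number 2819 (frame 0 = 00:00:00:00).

2819 ÷ 50 = 56 full seconds, remainder 19 frames.
56 s = 0 h 0 min 56 s.
Timecode: 00:00:56:19.

00:00:56:19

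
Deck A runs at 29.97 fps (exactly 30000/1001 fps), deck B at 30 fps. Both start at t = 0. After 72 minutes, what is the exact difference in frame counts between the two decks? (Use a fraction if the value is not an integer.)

129600/1001 frames

72 min = 4320 s.
A emits 30000/1001 × 4320 = 129600000/1001 frames; B emits 30 × 4320 = 129600.
Difference = 129600/1001 frames (≈ 129.4705); B is ahead of A.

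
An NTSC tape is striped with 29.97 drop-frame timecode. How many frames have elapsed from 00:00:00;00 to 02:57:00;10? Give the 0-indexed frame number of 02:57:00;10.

As if non-drop at 30 labels/s: (2 × 3600 + 57 × 60 + 0) × 30 + 10 = 318610.
Minute boundaries passed: 177; those not divisible by 10: 177 − 17 = 160; dropped labels = 2 × 160 = 320.
Actual frame index = 318610 − 320 = 318290.

318290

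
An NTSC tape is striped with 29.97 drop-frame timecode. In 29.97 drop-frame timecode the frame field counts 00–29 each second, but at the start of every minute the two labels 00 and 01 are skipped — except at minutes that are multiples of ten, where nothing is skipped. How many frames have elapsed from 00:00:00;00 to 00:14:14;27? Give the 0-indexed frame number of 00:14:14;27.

As if non-drop at 30 labels/s: (0 × 3600 + 14 × 60 + 14) × 30 + 27 = 25647.
Minute boundaries passed: 14; those not divisible by 10: 14 − 1 = 13; dropped labels = 2 × 13 = 26.
Actual frame index = 25647 − 26 = 25621.

25621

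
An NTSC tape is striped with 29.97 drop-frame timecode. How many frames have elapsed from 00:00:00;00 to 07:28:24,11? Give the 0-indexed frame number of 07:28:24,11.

806323

As if non-drop at 30 labels/s: (7 × 3600 + 28 × 60 + 24) × 30 + 11 = 807131.
Minute boundaries passed: 448; those not divisible by 10: 448 − 44 = 404; dropped labels = 2 × 404 = 808.
Actual frame index = 807131 − 808 = 806323.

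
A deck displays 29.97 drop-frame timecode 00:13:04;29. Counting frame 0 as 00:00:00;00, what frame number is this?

Complete 10-minute blocks: 1, each 17982 frames → 17982.
Remaining 3 whole minutes in the current block: 1800 + 2 × 1798 = 5396 frames.
Within the current minute: 4 × 30 + 29 − 2 = 147 (labels ;00/;01 skipped at this minute). Total = 17982 + 5396 + 147 = 23525.

23525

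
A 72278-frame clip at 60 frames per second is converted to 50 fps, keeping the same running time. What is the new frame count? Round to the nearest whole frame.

60232 frames

Frames at target rate = 72278 × (50) / (60) = 180695/3 ≈ 60231.667.
Nearest whole frame: 60232.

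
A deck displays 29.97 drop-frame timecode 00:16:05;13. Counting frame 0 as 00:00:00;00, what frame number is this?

28933

Complete 10-minute blocks: 1, each 17982 frames → 17982.
Remaining 6 whole minutes in the current block: 1800 + 5 × 1798 = 10790 frames.
Within the current minute: 5 × 30 + 13 − 2 = 161 (labels ;00/;01 skipped at this minute). Total = 17982 + 10790 + 161 = 28933.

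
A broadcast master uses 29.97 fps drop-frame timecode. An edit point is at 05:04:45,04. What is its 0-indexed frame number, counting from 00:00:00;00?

548006

Complete 10-minute blocks: 30, each 17982 frames → 539460.
Remaining 4 whole minutes in the current block: 1800 + 3 × 1798 = 7194 frames.
Within the current minute: 45 × 30 + 4 − 2 = 1352 (labels ;00/;01 skipped at this minute). Total = 539460 + 7194 + 1352 = 548006.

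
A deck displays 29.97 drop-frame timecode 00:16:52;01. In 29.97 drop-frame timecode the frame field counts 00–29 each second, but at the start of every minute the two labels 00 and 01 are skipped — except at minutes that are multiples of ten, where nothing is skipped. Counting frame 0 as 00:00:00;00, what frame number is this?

30331

Complete 10-minute blocks: 1, each 17982 frames → 17982.
Remaining 6 whole minutes in the current block: 1800 + 5 × 1798 = 10790 frames.
Within the current minute: 52 × 30 + 1 − 2 = 1559 (labels ;00/;01 skipped at this minute). Total = 17982 + 10790 + 1559 = 30331.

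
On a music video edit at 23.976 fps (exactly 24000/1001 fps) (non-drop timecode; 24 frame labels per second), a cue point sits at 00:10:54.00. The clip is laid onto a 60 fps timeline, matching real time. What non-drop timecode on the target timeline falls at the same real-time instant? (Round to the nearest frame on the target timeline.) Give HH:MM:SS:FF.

00:10:54:39

Source frame index: (0×3600 + 10×60 + 54) × 24 + 0 = 15696.
Real time: 15696 / (24000/1001) = 327327/500 s.
Target frame: (327327/500) × (60) = 981981/25 ≈ 39279.240 → 39279.
At 60 labels/s: frame 39279 → 00:10:54:39.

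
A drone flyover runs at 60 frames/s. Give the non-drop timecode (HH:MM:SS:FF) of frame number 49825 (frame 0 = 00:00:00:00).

49825 ÷ 60 = 830 full seconds, remainder 25 frames.
830 s = 0 h 13 min 50 s.
Timecode: 00:13:50:25.

00:13:50:25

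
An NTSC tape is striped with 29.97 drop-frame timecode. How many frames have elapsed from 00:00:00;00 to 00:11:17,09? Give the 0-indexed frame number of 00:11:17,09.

20299

As if non-drop at 30 labels/s: (0 × 3600 + 11 × 60 + 17) × 30 + 9 = 20319.
Minute boundaries passed: 11; those not divisible by 10: 11 − 1 = 10; dropped labels = 2 × 10 = 20.
Actual frame index = 20319 − 20 = 20299.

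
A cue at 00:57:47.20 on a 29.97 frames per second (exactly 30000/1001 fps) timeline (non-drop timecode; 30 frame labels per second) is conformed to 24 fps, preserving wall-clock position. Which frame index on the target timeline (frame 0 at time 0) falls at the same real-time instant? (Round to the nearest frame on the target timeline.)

Source frame index: (0×3600 + 57×60 + 47) × 30 + 20 = 104030.
Real time: 104030 / (30000/1001) = 10413403/3000 s.
Target frame: (10413403/3000) × (24) = 10413403/125 ≈ 83307.224 → 83307.

frame 83307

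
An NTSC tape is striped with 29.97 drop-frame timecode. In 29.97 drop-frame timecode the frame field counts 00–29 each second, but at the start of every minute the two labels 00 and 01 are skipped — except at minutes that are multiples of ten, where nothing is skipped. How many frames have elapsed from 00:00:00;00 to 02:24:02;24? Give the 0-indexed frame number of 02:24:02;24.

259024

As if non-drop at 30 labels/s: (2 × 3600 + 24 × 60 + 2) × 30 + 24 = 259284.
Minute boundaries passed: 144; those not divisible by 10: 144 − 14 = 130; dropped labels = 2 × 130 = 260.
Actual frame index = 259284 − 260 = 259024.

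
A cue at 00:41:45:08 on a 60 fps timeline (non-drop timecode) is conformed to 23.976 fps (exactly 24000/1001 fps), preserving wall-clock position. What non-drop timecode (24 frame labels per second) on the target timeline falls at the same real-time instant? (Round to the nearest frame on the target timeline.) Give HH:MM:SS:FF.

00:41:42:15

Source frame index: (0×3600 + 41×60 + 45) × 60 + 8 = 150308.
Real time: 150308 / (60) = 37577/15 s.
Target frame: (37577/15) × (24000/1001) = 60123200/1001 ≈ 60063.137 → 60063.
At 24 labels/s: frame 60063 → 00:41:42:15.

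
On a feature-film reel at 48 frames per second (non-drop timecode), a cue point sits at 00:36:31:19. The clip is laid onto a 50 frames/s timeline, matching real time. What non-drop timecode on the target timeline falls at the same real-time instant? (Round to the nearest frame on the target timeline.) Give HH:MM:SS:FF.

00:36:31:20

Source frame index: (0×3600 + 36×60 + 31) × 48 + 19 = 105187.
Real time: 105187 / (48) = 105187/48 s.
Target frame: (105187/48) × (50) = 2629675/24 ≈ 109569.792 → 109570.
At 50 labels/s: frame 109570 → 00:36:31:20.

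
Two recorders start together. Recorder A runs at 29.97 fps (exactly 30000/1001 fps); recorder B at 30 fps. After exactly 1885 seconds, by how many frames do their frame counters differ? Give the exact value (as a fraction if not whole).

A emits 30000/1001 × 1885 = 4350000/77 frames; B emits 30 × 1885 = 56550.
Difference = 4350/77 frames (≈ 56.4935); B is ahead of A.

4350/77 frames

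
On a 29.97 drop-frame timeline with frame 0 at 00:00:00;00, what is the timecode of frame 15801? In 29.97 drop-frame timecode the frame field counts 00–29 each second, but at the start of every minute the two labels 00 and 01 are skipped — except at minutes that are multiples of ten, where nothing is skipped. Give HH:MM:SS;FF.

00:08:47;07

Each 10-minute DF block holds 10 × 60 × 30 − 9 × 2 = 17982 frames. 15801 ÷ 17982 → 0 full blocks, remainder 15801.
Within the partial block the first minute is 1800 frames and each further minute 1798, so 8 further minute boundaries passed. Total skipped labels = 18 × 0 + 2 × 8 = 16.
Non-drop label index = 15801 + 16 = 15817; at 30 labels/s that is 00:08:47:07, i.e. DF 00:08:47;07.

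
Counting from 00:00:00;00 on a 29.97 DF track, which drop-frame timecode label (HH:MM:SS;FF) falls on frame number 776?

Each 10-minute DF block holds 10 × 60 × 30 − 9 × 2 = 17982 frames. 776 ÷ 17982 → 0 full blocks, remainder 776.
Within the partial block the first minute is 1800 frames and each further minute 1798, so 0 further minute boundaries passed. Total skipped labels = 18 × 0 + 2 × 0 = 0.
Non-drop label index = 776 + 0 = 776; at 30 labels/s that is 00:00:25:26, i.e. DF 00:00:25;26.

00:00:25;26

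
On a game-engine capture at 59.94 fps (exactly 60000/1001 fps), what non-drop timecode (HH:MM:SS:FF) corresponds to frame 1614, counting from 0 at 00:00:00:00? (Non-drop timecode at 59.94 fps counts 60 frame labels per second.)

1614 ÷ 60 = 26 full seconds, remainder 54 frames.
26 s = 0 h 0 min 26 s.
Timecode: 00:00:26:54.

00:00:26:54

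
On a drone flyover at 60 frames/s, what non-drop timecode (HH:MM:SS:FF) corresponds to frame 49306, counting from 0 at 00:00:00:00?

00:13:41:46

49306 ÷ 60 = 821 full seconds, remainder 46 frames.
821 s = 0 h 13 min 41 s.
Timecode: 00:13:41:46.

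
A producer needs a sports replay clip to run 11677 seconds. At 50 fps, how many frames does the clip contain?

583850 frames

Frames = 11677 × 50 = 583850.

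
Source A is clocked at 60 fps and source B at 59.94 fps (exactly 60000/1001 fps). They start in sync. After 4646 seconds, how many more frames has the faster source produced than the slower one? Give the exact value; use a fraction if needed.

278760/1001 frames

A emits 60 × 4646 = 278760 frames; B emits 60000/1001 × 4646 = 278760000/1001.
Difference = 278760/1001 frames (≈ 278.4815); B is behind A.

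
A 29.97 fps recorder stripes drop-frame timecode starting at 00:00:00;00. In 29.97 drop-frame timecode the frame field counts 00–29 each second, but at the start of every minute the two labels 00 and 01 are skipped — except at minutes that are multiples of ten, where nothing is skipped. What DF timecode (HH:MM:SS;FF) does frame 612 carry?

Each 10-minute DF block holds 10 × 60 × 30 − 9 × 2 = 17982 frames. 612 ÷ 17982 → 0 full blocks, remainder 612.
Within the partial block the first minute is 1800 frames and each further minute 1798, so 0 further minute boundaries passed. Total skipped labels = 18 × 0 + 2 × 0 = 0.
Non-drop label index = 612 + 0 = 612; at 30 labels/s that is 00:00:20:12, i.e. DF 00:00:20;12.

00:00:20;12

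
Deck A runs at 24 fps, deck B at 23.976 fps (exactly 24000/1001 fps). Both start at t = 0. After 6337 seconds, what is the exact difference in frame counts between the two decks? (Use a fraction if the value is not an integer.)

A emits 24 × 6337 = 152088 frames; B emits 24000/1001 × 6337 = 152088000/1001.
Difference = 152088/1001 frames (≈ 151.9361); B is behind A.

152088/1001 frames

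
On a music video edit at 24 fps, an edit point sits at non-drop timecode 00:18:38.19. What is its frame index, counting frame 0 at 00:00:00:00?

26851

Total seconds to the label: (0 × 3600 + 18 × 60 + 38) = 1118.
Frame index = 1118 × 24 + 19 = 26851.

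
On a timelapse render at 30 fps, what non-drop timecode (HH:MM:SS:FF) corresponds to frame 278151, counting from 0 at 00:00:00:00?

02:34:31:21

278151 ÷ 30 = 9271 full seconds, remainder 21 frames.
9271 s = 2 h 34 min 31 s.
Timecode: 02:34:31:21.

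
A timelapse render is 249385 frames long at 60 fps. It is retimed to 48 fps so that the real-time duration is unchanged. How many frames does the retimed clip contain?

Target frames = source frames × (target rate / source rate) = 249385 × (48)/(60) = 249385 × 4/5 = 199508.

199508 frames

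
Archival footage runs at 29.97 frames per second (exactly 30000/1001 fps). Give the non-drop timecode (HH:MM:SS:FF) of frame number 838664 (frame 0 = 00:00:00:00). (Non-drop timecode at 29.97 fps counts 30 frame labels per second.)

838664 ÷ 30 = 27955 full seconds, remainder 14 frames.
27955 s = 7 h 45 min 55 s.
Timecode: 07:45:55:14.

07:45:55:14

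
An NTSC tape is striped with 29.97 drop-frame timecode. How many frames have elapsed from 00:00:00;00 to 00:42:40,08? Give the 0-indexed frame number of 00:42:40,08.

76732

As if non-drop at 30 labels/s: (0 × 3600 + 42 × 60 + 40) × 30 + 8 = 76808.
Minute boundaries passed: 42; those not divisible by 10: 42 − 4 = 38; dropped labels = 2 × 38 = 76.
Actual frame index = 76808 − 76 = 76732.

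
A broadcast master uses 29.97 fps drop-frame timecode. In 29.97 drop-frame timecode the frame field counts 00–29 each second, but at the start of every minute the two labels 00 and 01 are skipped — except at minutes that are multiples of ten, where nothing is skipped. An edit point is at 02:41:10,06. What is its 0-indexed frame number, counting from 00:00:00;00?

289816

Complete 10-minute blocks: 16, each 17982 frames → 287712.
Remaining 1 whole minute in the current block: 1800 + 0 × 1798 = 1800 frames.
Within the current minute: 10 × 30 + 6 − 2 = 304 (labels ;00/;01 skipped at this minute). Total = 287712 + 1800 + 304 = 289816.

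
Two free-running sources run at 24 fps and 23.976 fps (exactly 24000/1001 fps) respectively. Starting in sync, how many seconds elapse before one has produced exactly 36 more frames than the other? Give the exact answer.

1501.5 seconds

The gap grows by |24000/1001 − 24| = 24/1001 frames per second.
Time for a 36-frame gap: 36 ÷ (24/1001) = 1501.5 s.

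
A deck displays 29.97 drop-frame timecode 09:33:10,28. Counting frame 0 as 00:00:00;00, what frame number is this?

1030696

Complete 10-minute blocks: 57, each 17982 frames → 1024974.
Remaining 3 whole minutes in the current block: 1800 + 2 × 1798 = 5396 frames.
Within the current minute: 10 × 30 + 28 − 2 = 326 (labels ;00/;01 skipped at this minute). Total = 1024974 + 5396 + 326 = 1030696.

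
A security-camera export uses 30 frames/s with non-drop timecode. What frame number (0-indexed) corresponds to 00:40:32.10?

Total seconds to the label: (0 × 3600 + 40 × 60 + 32) = 2432.
Frame index = 2432 × 30 + 10 = 72970.

72970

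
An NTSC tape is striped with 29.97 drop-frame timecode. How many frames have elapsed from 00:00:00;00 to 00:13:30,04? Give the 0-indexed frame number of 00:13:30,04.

Complete 10-minute blocks: 1, each 17982 frames → 17982.
Remaining 3 whole minutes in the current block: 1800 + 2 × 1798 = 5396 frames.
Within the current minute: 30 × 30 + 4 − 2 = 902 (labels ;00/;01 skipped at this minute). Total = 17982 + 5396 + 902 = 24280.

24280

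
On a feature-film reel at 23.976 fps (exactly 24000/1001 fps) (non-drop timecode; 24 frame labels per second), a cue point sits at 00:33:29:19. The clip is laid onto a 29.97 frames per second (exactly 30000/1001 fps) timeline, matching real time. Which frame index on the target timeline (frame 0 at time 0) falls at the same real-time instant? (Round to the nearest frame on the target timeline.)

Source frame index: (0×3600 + 33×60 + 29) × 24 + 19 = 48235.
Real time: 48235 / (24000/1001) = 9656647/4800 s.
Target frame: (9656647/4800) × (30000/1001) = 241175/4 ≈ 60293.750 → 60294.

frame 60294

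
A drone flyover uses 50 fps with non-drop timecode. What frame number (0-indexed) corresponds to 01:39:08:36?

frame 297436

Total seconds to the label: (1 × 3600 + 39 × 60 + 8) = 5948.
Frame index = 5948 × 50 + 36 = 297436.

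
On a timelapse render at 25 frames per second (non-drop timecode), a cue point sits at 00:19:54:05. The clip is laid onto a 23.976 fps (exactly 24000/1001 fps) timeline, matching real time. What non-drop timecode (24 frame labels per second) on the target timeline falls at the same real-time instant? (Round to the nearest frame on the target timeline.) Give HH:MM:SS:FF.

Source frame index: (0×3600 + 19×60 + 54) × 25 + 5 = 29855.
Real time: 29855 / (25) = 5971/5 s.
Target frame: (5971/5) × (24000/1001) = 4094400/143 ≈ 28632.168 → 28632.
At 24 labels/s: frame 28632 → 00:19:53:00.

00:19:53:00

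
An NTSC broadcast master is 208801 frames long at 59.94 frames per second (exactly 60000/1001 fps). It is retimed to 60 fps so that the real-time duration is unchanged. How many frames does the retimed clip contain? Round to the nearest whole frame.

209010 frames

Frames at target rate = 208801 × (60) / (60000/1001) = 209009801/1000 ≈ 209009.801.
Nearest whole frame: 209010.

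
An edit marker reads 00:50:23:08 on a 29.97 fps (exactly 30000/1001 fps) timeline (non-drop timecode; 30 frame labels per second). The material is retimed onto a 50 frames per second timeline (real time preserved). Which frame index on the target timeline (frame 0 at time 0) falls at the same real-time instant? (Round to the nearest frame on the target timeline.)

frame 151314

Source frame index: (0×3600 + 50×60 + 23) × 30 + 8 = 90698.
Real time: 90698 / (30000/1001) = 45394349/15000 s.
Target frame: (45394349/15000) × (50) = 45394349/300 ≈ 151314.497 → 151314.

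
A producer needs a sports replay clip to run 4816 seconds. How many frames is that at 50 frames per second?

Frames = 4816 × 50 = 240800.

240800 frames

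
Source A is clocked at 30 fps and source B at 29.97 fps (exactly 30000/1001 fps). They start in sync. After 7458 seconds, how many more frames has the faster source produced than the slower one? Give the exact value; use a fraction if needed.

20340/91 frames

A emits 30 × 7458 = 223740 frames; B emits 30000/1001 × 7458 = 20340000/91.
Difference = 20340/91 frames (≈ 223.5165); B is behind A.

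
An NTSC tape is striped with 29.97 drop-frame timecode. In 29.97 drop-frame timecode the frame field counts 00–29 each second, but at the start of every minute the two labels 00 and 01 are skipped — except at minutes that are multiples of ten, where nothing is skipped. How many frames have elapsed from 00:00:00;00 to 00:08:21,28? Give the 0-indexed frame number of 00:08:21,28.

15042

As if non-drop at 30 labels/s: (0 × 3600 + 8 × 60 + 21) × 30 + 28 = 15058.
Minute boundaries passed: 8; those not divisible by 10: 8 − 0 = 8; dropped labels = 2 × 8 = 16.
Actual frame index = 15058 − 16 = 15042.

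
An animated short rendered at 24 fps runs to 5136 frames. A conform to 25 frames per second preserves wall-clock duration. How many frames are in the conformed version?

Target frames = source frames × (target rate / source rate) = 5136 × (25)/(24) = 5136 × 25/24 = 5350.

5350 frames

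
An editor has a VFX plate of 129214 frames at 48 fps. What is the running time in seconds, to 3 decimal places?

Running time = 129214 × 1/48 = 64607/24 s ≈ 2691.958 s.

2691.958 seconds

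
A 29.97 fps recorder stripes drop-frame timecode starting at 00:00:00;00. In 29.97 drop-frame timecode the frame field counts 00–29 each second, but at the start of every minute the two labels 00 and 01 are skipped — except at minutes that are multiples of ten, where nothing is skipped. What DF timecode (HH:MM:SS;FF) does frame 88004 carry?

00:48:56;12

Ten DF minutes hold 17982 frames, so frame 88004 lies in block 4 (frames 71928–89909) with 16076 frames into that block.
The block's first minute is 1800 frames and the rest 1798 each; 16076 frames reaches minute 8, so 4 × 18 + 8 × 2 = 88 labels have been skipped so far.
Adding those back, label number 88004 + 88 = 88092 at 30 labels/s is 2936 s + 12 f = 0 h 48 min 56 s frame 12, i.e. 00:48:56;12.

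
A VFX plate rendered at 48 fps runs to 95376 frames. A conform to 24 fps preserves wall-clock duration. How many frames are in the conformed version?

47688 frames

Target frames = source frames × (target rate / source rate) = 95376 × (24)/(48) = 95376 × 1/2 = 47688.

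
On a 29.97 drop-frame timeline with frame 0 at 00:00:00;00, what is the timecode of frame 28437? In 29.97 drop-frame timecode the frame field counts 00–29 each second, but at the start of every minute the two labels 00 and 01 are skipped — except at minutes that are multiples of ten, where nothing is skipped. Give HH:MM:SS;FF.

00:15:48;25

Ten DF minutes hold 17982 frames, so frame 28437 lies in block 1 (frames 17982–35963) with 10455 frames into that block.
The block's first minute is 1800 frames and the rest 1798 each; 10455 frames reaches minute 5, so 1 × 18 + 5 × 2 = 28 labels have been skipped so far.
Adding those back, label number 28437 + 28 = 28465 at 30 labels/s is 948 s + 25 f = 0 h 15 min 48 s frame 25, i.e. 00:15:48;25.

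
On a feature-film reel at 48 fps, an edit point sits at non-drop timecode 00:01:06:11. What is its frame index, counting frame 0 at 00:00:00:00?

frame 3179

Total seconds to the label: (0 × 3600 + 1 × 60 + 6) = 66.
Frame index = 66 × 48 + 11 = 3179.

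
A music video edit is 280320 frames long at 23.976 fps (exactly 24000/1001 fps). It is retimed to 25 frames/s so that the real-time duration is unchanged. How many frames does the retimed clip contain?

Target frames = source frames × (target rate / source rate) = 280320 × (25)/(24000/1001) = 280320 × 1001/960 = 292292.

292292 frames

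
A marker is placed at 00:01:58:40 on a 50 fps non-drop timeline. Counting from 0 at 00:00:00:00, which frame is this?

Total seconds to the label: (0 × 3600 + 1 × 60 + 58) = 118.
Frame index = 118 × 50 + 40 = 5940.

frame 5940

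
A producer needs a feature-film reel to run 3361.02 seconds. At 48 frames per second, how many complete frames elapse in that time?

Frames = 3361.02 × 48 = 4033224/25 ≈ 161328.9600.
Complete frames: 161328.

161328 frames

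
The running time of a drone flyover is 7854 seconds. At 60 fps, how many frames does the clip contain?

Frames = 7854 × 60 = 471240.

471240 frames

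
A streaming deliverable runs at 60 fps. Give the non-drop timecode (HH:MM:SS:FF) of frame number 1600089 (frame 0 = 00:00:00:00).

1600089 ÷ 60 = 26668 full seconds, remainder 9 frames.
26668 s = 7 h 24 min 28 s.
Timecode: 07:24:28:09.

07:24:28:09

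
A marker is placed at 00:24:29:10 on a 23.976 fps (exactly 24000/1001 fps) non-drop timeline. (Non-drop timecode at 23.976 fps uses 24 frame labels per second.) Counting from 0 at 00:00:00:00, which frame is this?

35266

Total seconds to the label: (0 × 3600 + 24 × 60 + 29) = 1469.
Frame index = 1469 × 24 + 10 = 35266.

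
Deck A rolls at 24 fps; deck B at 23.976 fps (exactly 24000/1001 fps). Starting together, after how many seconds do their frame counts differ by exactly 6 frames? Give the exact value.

250.25 seconds

The gap grows by |24000/1001 − 24| = 24/1001 frames per second.
Time for a 6-frame gap: 6 ÷ (24/1001) = 250.25 s.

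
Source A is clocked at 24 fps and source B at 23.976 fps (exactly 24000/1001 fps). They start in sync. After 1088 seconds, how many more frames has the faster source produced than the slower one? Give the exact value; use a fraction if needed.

26112/1001 frames

A emits 24 × 1088 = 26112 frames; B emits 24000/1001 × 1088 = 26112000/1001.
Difference = 26112/1001 frames (≈ 26.0859); B is behind A.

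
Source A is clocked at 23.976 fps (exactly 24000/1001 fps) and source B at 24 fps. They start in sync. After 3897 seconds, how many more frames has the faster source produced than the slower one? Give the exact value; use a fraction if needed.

A emits 24000/1001 × 3897 = 93528000/1001 frames; B emits 24 × 3897 = 93528.
Difference = 93528/1001 frames (≈ 93.4346); B is ahead of A.

93528/1001 frames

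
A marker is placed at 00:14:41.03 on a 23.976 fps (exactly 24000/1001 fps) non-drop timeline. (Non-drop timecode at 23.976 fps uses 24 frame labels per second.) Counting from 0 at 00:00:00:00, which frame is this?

Total seconds to the label: (0 × 3600 + 14 × 60 + 41) = 881.
Frame index = 881 × 24 + 3 = 21147.

21147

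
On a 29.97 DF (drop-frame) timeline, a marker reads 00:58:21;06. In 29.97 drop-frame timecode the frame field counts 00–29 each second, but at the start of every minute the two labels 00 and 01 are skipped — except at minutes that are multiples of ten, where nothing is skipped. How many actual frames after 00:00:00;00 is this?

104930

Complete 10-minute blocks: 5, each 17982 frames → 89910.
Remaining 8 whole minutes in the current block: 1800 + 7 × 1798 = 14386 frames.
Within the current minute: 21 × 30 + 6 − 2 = 634 (labels ;00/;01 skipped at this minute). Total = 89910 + 14386 + 634 = 104930.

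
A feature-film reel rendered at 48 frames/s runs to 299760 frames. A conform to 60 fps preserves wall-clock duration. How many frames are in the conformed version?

374700 frames

Target frames = source frames × (target rate / source rate) = 299760 × (60)/(48) = 299760 × 5/4 = 374700.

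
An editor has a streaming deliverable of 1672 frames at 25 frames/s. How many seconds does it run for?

66.88 seconds

Running time = 1672 / (25) = 66.88 s.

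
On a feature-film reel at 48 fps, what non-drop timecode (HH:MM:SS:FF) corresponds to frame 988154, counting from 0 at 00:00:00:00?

988154 ÷ 48 = 20586 full seconds, remainder 26 frames.
20586 s = 5 h 43 min 6 s.
Timecode: 05:43:06:26.

05:43:06:26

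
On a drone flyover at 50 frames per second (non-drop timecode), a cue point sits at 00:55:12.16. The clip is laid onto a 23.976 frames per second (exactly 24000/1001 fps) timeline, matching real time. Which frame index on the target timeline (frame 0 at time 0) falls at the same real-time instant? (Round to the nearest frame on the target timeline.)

Source frame index: (0×3600 + 55×60 + 12) × 50 + 16 = 165616.
Real time: 165616 / (50) = 82808/25 s.
Target frame: (82808/25) × (24000/1001) = 7226880/91 ≈ 79416.264 → 79416.

frame 79416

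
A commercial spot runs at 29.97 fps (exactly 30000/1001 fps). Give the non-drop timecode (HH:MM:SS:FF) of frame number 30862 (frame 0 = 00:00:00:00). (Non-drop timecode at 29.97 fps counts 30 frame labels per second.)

00:17:08:22

30862 ÷ 30 = 1028 full seconds, remainder 22 frames.
1028 s = 0 h 17 min 8 s.
Timecode: 00:17:08:22.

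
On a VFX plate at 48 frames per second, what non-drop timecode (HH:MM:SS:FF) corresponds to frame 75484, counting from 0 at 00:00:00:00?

00:26:12:28

75484 ÷ 48 = 1572 full seconds, remainder 28 frames.
1572 s = 0 h 26 min 12 s.
Timecode: 00:26:12:28.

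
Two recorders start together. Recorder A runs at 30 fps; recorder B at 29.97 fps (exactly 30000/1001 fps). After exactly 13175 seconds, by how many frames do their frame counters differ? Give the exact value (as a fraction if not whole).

395250/1001 frames

A emits 30 × 13175 = 395250 frames; B emits 30000/1001 × 13175 = 395250000/1001.
Difference = 395250/1001 frames (≈ 394.8551); B is behind A.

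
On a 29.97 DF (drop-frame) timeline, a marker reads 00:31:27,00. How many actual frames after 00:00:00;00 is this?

As if non-drop at 30 labels/s: (0 × 3600 + 31 × 60 + 27) × 30 + 0 = 56610.
Minute boundaries passed: 31; those not divisible by 10: 31 − 3 = 28; dropped labels = 2 × 28 = 56.
Actual frame index = 56610 − 56 = 56554.

56554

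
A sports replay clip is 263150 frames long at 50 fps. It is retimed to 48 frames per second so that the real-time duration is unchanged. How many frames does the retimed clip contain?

252624 frames

Target frames = source frames × (target rate / source rate) = 263150 × (48)/(50) = 263150 × 24/25 = 252624.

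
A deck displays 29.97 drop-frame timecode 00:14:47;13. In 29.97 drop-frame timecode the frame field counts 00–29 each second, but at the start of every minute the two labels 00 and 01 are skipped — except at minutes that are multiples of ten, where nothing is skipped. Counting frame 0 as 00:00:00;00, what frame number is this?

26597

Complete 10-minute blocks: 1, each 17982 frames → 17982.
Remaining 4 whole minutes in the current block: 1800 + 3 × 1798 = 7194 frames.
Within the current minute: 47 × 30 + 13 − 2 = 1421 (labels ;00/;01 skipped at this minute). Total = 17982 + 7194 + 1421 = 26597.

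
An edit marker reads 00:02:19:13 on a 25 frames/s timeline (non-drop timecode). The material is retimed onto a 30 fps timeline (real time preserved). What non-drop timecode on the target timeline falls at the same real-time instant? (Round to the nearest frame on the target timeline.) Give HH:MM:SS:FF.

00:02:19:16

Source frame index: (0×3600 + 2×60 + 19) × 25 + 13 = 3488.
Real time: 3488 / (25) = 3488/25 s.
Target frame: (3488/25) × (30) = 20928/5 ≈ 4185.600 → 4186.
At 30 labels/s: frame 4186 → 00:02:19:16.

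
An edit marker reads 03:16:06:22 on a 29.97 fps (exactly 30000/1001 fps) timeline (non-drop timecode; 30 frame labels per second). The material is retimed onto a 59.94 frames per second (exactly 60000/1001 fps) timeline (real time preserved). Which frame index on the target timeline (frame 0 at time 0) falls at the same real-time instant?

Source frame index: (3×3600 + 16×60 + 6) × 30 + 22 = 353002.
Real time: 353002 / (30000/1001) = 176677501/15000 s.
Target frame: (176677501/15000) × (60000/1001) = 706004.

frame 706004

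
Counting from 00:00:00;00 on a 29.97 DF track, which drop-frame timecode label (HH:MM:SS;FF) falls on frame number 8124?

00:04:31;02

Ten DF minutes hold 17982 frames, so frame 8124 lies in block 0 (frames 0–17981) with 8124 frames into that block.
The block's first minute is 1800 frames and the rest 1798 each; 8124 frames reaches minute 4, so 0 × 18 + 4 × 2 = 8 labels have been skipped so far.
Adding those back, label number 8124 + 8 = 8132 at 30 labels/s is 271 s + 2 f = 0 h 4 min 31 s frame 2, i.e. 00:04:31;02.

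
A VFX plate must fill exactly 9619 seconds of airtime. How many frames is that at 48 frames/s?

Frames = 9619 × 48 = 461712.

461712 frames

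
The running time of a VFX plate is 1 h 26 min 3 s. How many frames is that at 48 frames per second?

247824 frames

1 h 26 min 3 s = 5163 s.
Frames = 5163 × 48 = 247824.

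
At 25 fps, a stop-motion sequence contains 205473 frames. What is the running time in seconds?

8218.92 seconds

Running time = 205473 / (25) = 8218.92 s.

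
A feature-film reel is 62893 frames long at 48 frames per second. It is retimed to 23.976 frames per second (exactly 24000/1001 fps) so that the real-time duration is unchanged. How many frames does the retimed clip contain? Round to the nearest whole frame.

31415 frames

Frames at target rate = 62893 × (24000/1001) / (48) = 31446500/1001 ≈ 31415.085.
Nearest whole frame: 31415.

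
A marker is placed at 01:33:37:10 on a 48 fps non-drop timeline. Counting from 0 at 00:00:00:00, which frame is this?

Total seconds to the label: (1 × 3600 + 33 × 60 + 37) = 5617.
Frame index = 5617 × 48 + 10 = 269626.

frame 269626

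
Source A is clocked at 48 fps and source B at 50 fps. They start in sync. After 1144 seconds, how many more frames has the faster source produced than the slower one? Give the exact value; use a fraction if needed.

2288 frames

A emits 48 × 1144 = 54912 frames; B emits 50 × 1144 = 57200.
Difference = 2288 frames; B is ahead of A.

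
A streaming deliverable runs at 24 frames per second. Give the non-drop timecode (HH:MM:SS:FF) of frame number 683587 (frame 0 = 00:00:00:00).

07:54:42:19

683587 ÷ 24 = 28482 full seconds, remainder 19 frames.
28482 s = 7 h 54 min 42 s.
Timecode: 07:54:42:19.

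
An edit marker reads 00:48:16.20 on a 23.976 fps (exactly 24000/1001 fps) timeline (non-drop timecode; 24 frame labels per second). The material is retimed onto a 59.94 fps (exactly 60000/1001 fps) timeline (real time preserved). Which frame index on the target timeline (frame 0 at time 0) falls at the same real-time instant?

frame 173810

Source frame index: (0×3600 + 48×60 + 16) × 24 + 20 = 69524.
Real time: 69524 / (24000/1001) = 17398381/6000 s.
Target frame: (17398381/6000) × (60000/1001) = 173810.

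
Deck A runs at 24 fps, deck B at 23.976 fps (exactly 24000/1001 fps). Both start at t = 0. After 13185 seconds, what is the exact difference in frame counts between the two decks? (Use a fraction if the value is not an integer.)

316440/1001 frames

A emits 24 × 13185 = 316440 frames; B emits 24000/1001 × 13185 = 316440000/1001.
Difference = 316440/1001 frames (≈ 316.1239); B is behind A.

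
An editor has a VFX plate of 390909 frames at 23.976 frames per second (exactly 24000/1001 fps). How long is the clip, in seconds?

16304.162875 seconds

Running time = 390909 / (24000/1001) = 16304.162875 s.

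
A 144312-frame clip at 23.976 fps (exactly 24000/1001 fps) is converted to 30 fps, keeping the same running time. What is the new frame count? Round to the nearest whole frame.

180570 frames

Frames at target rate = 144312 × (30) / (24000/1001) = 18057039/100 ≈ 180570.390.
Nearest whole frame: 180570.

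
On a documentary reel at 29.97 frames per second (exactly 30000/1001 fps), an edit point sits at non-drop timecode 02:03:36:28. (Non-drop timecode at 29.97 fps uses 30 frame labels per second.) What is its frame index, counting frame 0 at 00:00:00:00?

222508

Total seconds to the label: (2 × 3600 + 3 × 60 + 36) = 7416.
Frame index = 7416 × 30 + 28 = 222508.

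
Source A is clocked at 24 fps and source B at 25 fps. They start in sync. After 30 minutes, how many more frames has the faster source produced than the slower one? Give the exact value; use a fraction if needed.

30 min = 1800 s.
A emits 24 × 1800 = 43200 frames; B emits 25 × 1800 = 45000.
Difference = 1800 frames; B is ahead of A.

1800 frames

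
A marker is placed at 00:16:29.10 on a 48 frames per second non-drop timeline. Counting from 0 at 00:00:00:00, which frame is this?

47482

Total seconds to the label: (0 × 3600 + 16 × 60 + 29) = 989.
Frame index = 989 × 48 + 10 = 47482.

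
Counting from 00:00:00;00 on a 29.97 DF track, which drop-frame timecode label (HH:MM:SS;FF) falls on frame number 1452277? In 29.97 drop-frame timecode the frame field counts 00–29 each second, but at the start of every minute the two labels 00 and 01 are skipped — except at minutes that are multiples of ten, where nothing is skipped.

Each 10-minute DF block holds 10 × 60 × 30 − 9 × 2 = 17982 frames. 1452277 ÷ 17982 → 80 full blocks, remainder 13717.
Within the partial block the first minute is 1800 frames and each further minute 1798, so 7 further minute boundaries passed. Total skipped labels = 18 × 80 + 2 × 7 = 1454.
Non-drop label index = 1452277 + 1454 = 1453731; at 30 labels/s that is 13:27:37:21, i.e. DF 13:27:37;21.

13:27:37;21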